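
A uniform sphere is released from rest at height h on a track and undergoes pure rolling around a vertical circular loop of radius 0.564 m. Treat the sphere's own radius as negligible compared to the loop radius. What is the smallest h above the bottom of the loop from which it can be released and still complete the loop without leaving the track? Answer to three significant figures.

h_min ≈ 1.52 m

For this body I = (2/5)MR², i.e. k = I/(MR²) = 0.4.
At the top, contact is just lost when gravity alone supplies the centripetal force: Mg = Mv_top²/r, i.e. v_top² = gr.
With ω = v/R, the kinetic energy at speed v is ½(1+k)Mv² = (7/10)Mv².
Energy conservation from release (height h) to the top (height 2r): Mgh = Mg(2r) + (7/10)M·gr.
Thus h_min = 2r + (1+k)r/2 = r(2 + 1.4/2) = 0.564 × 2.7 ≈ 1.52 m.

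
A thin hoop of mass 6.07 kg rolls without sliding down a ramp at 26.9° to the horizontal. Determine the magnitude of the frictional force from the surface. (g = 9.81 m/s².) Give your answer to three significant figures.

f ≈ 13.5 N

The moment of inertia is MR², giving k ≡ I/(MR²) = 1.
Newton's second law down the slope: Mg sinθ − f = Ma. The torque equation fR = Iα (with α = a/R) gives f = kMa.
Combining, a = g sinθ/(1+k) and f = kMa = kMg sinθ/(1+k).
f = 1 × 6.07 × 9.81 × sin26.9° / 2 ≈ 13.5 N.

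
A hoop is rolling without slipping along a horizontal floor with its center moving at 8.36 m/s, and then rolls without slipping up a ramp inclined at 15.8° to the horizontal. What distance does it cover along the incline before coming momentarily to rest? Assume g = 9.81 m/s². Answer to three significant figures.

d ≈ 26.2 m

The moment of inertia is MR², giving k ≡ I/(MR²) = 1.
Since it rolls without slipping, ω = v/R and KE = ½Mv² + ½Iω² = ½(1+k)Mv² = Mv².
Setting this equal to Mgh gives the vertical rise h = (1+k)v₀²/(2g) = 2×8.36²/(2×9.81) = 7.124 m.
The distance along the slope is d = h/sinθ = 7.124/sin15.8° ≈ 26.2 m.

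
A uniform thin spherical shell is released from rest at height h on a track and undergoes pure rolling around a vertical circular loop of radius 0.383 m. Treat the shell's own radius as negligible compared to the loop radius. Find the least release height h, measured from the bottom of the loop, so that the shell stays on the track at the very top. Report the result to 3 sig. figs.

With I = (2/3)MR², the ratio k = I/(MR²) is 2/3.
At the top of the loop, the minimum-contact condition is Mg = Mv_top²/r, so v_top² = gr.
With ω = v/R, the kinetic energy at speed v is ½(1+k)Mv² = (5/6)Mv².
Energy conservation from release (height h) to the top (height 2r): Mgh = Mg(2r) + (5/6)M·gr.
Thus h_min = 2r + (1+k)r/2 = r(2 + 1.667/2) = 0.383 × 2.833 ≈ 1.09 m.

h_min ≈ 1.09 m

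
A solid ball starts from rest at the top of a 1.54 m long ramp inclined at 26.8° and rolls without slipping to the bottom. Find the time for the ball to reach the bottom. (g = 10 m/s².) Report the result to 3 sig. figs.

The moment of inertia is (2/5)MR², giving k ≡ I/(MR²) = 0.4.
Newton's second law down the slope: Mg sinθ − f = Ma. The torque equation fR = Iα (with α = a/R) gives f = kMa.
Hence a = g sinθ/(1+k) = 10×sin26.8°/1.4 = 3.221 m/s².
Starting from rest, L = ½at², so t = √(2L/a) = √(2×1.54/3.221) ≈ 0.978 s.

t ≈ 0.978 s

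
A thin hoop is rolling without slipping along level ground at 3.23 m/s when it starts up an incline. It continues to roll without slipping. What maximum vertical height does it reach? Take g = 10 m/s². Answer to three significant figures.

With I = MR², the ratio k = I/(MR²) is 1.
Pure rolling means v = ωR; then KE = ½Mv² + ½I(v/R)² = ½(1+k)Mv² = Mv².
At the top the kinetic energy is zero, so Mv₀² = Mgh.
Thus h = (1+k)v₀²/(2g) = 2 × 3.23² / (2 × 10) ≈ 1.04 m.

h ≈ 1.04 m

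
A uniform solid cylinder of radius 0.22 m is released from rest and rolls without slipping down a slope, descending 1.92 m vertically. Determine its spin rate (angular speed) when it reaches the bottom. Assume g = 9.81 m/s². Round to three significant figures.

Here I = (1/2)MR², so the shape factor k = I/(MR²) = 0.5.
The rolling condition ω = v/R makes the rotational term ½I(v/R)² = ½kMv², so KE_total = ½(1+k)Mv² = (3/4)Mv².
Energy conservation Mgh = ½(1+k)Mv² gives v = √(2gh/(1+k)) = √(2 × 9.81 × 1.92 / 1.5) = 5.011 m/s.
Then ω = v/R = 5.011 / 0.22 ≈ 22.8 rad/s.

ω ≈ 22.8 rad/s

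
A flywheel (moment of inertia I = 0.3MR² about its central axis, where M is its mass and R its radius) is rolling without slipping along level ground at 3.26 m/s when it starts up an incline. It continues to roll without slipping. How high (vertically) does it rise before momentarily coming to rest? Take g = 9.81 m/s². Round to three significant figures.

For this body I = 0.3MR², i.e. k = I/(MR²) = 0.3.
The rolling condition ω = v/R makes the rotational term ½I(v/R)² = ½kMv², so KE_total = ½(1+k)Mv² = (13/20)Mv².
All of this converts to potential energy at the highest point: (13/20)Mv₀² = Mgh.
Thus h = (1+k)v₀²/(2g) = 1.3 × 3.26² / (2 × 9.81) ≈ 0.704 m.

h ≈ 0.704 m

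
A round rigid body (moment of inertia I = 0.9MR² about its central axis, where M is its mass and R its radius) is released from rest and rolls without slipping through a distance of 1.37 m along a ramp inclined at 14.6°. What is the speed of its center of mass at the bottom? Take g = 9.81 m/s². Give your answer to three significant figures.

Here I = 0.9MR², so the shape factor k = I/(MR²) = 0.9.
The rolling condition ω = v/R makes the rotational term ½I(v/R)² = ½kMv², so KE_total = ½(1+k)Mv² = (19/20)Mv².
The vertical drop is h = L sinθ = 1.37 × sin14.6° = 0.3453 m.
Setting Mgh = (19/20)Mv² gives v = √(2gh/(1+k)) = √(2·9.81·0.3453/1.9) ≈ 1.89 m/s.

v ≈ 1.89 m/s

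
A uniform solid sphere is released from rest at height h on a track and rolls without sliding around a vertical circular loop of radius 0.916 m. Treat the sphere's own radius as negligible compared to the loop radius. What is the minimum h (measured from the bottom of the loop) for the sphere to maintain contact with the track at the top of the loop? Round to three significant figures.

h_min ≈ 2.47 m

With I = (2/5)MR², the ratio k = I/(MR²) is 0.4.
At the top of the loop, the minimum-contact condition is Mg = Mv_top²/r, so v_top² = gr.
With ω = v/R, the kinetic energy at speed v is ½(1+k)Mv² = (7/10)Mv².
Energy conservation from release (height h) to the top (height 2r): Mgh = Mg(2r) + (7/10)M·gr.
Thus h_min = 2r + (1+k)r/2 = r(2 + 1.4/2) = 0.916 × 2.7 ≈ 2.47 m.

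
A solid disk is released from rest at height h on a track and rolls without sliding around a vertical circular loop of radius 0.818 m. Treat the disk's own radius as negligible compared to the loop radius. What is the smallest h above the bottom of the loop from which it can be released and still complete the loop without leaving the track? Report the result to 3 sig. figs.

h_min ≈ 2.25 m

For this body I = (1/2)MR², i.e. k = I/(MR²) = 0.5.
At the top, contact is just lost when gravity alone supplies the centripetal force: Mg = Mv_top²/r, i.e. v_top² = gr.
With ω = v/R, the kinetic energy at speed v is ½(1+k)Mv² = (3/4)Mv².
Energy conservation from release (height h) to the top (height 2r): Mgh = Mg(2r) + (3/4)M·gr.
Thus h_min = 2r + (1+k)r/2 = r(2 + 1.5/2) = 0.818 × 2.75 ≈ 2.25 m.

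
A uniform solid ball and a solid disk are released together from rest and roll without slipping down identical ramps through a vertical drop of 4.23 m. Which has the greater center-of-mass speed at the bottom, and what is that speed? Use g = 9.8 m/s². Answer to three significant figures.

the uniform solid ball, at v ≈ 7.70 m/s

For rolling without slipping, Mgh = ½(1+k)Mv² where k = I/(MR²), so v = √(2gh/(1+k)).
Uniform solid ball: k = 0.4, giving v = √(2×9.8×4.23/1.4) = 7.695 m/s.
Solid disk: k = 0.5, giving v = √(2×9.8×4.23/1.5) = 7.435 m/s.
The smaller k wins: the uniform solid ball, at ≈ 7.70 m/s.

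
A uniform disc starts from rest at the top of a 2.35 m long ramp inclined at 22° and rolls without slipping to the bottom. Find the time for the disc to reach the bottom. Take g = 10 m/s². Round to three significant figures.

Here I = (1/2)MR², so the shape factor k = I/(MR²) = 0.5.
Along the incline Mg sinθ − f = Ma, and torque about the center fR = Iα = kMR²(a/R) gives f = kMa.
Hence a = g sinθ/(1+k) = 10×sin22°/1.5 = 2.497 m/s².
Starting from rest, L = ½at², so t = √(2L/a) = √(2×2.35/2.497) ≈ 1.37 s.

t ≈ 1.37 s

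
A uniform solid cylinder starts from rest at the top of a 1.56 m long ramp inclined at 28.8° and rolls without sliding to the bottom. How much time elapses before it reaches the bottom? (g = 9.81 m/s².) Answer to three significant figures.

t ≈ 0.995 s

Here I = (1/2)MR², so the shape factor k = I/(MR²) = 0.5.
Translational: Mg sinθ − f = Ma. Rotational about the CM: fR = Iα = kMRa, so f = kMa.
Hence a = g sinθ/(1+k) = 9.81×sin28.8°/1.5 = 3.151 m/s².
Starting from rest, L = ½at², so t = √(2L/a) = √(2×1.56/3.151) ≈ 0.995 s.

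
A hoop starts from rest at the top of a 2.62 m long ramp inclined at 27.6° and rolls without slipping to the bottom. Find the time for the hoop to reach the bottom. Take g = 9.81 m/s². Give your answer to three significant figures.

t ≈ 1.52 s

For this body I = MR², i.e. k = I/(MR²) = 1.
Translational: Mg sinθ − f = Ma. Rotational about the CM: fR = Iα = kMRa, so f = kMa.
Hence a = g sinθ/(1+k) = 9.81×sin27.6°/2 = 2.272 m/s².
Starting from rest, L = ½at², so t = √(2L/a) = √(2×2.62/2.272) ≈ 1.52 s.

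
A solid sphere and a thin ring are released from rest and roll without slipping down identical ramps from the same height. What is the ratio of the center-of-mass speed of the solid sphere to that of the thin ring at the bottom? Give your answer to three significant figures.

v_ratio ≈ 1.20

Each satisfies Mgh = ½(1+k)Mv² with k = I/(MR²), so v ∝ 1/√(1+k).
For the solid sphere k = 0.4; for the thin ring k = 1.
v₁/v₂ = √((1+k₂)/(1+k₁)) = √(2/1.4) ≈ 1.20.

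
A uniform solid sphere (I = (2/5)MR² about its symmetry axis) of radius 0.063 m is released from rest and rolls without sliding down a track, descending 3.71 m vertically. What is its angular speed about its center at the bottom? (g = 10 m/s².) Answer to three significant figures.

The moment of inertia is (2/5)MR², giving k ≡ I/(MR²) = 0.4.
Since it rolls without slipping, ω = v/R and KE = ½Mv² + ½Iω² = ½(1+k)Mv² = (7/10)Mv².
Energy conservation Mgh = ½(1+k)Mv² gives v = √(2gh/(1+k)) = √(2 × 10 × 3.71 / 1.4) = 7.28 m/s.
The angular speed follows from ω = v/R = 7.28/0.063 ≈ 116 rad/s.

ω ≈ 116 rad/s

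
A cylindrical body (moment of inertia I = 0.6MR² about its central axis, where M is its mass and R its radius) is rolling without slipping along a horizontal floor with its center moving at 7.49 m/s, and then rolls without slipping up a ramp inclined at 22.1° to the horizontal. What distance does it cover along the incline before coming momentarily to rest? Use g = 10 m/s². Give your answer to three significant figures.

Here I = 0.6MR², so the shape factor k = I/(MR²) = 0.6.
Pure rolling means v = ωR; then KE = ½Mv² + ½I(v/R)² = ½(1+k)Mv² = (4/5)Mv².
Setting this equal to Mgh gives the vertical rise h = (1+k)v₀²/(2g) = 1.6×7.49²/(2×10) = 4.488 m.
The distance along the slope is d = h/sinθ = 4.488/sin22.1° ≈ 11.9 m.

d ≈ 11.9 m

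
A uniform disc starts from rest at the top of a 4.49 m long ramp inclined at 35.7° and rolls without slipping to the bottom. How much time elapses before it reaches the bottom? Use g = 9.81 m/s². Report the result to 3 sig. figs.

Here I = (1/2)MR², so the shape factor k = I/(MR²) = 0.5.
Along the incline Mg sinθ − f = Ma, and torque about the center fR = Iα = kMR²(a/R) gives f = kMa.
Hence a = g sinθ/(1+k) = 9.81×sin35.7°/1.5 = 3.816 m/s².
Starting from rest, L = ½at², so t = √(2L/a) = √(2×4.49/3.816) ≈ 1.53 s.

t ≈ 1.53 s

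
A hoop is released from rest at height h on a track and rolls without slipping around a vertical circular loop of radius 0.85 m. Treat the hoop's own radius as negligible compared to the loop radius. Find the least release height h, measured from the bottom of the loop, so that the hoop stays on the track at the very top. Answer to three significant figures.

Here I = MR², so the shape factor k = I/(MR²) = 1.
At the top of the loop, the minimum-contact condition is Mg = Mv_top²/r, so v_top² = gr.
With ω = v/R, the kinetic energy at speed v is ½(1+k)Mv² = Mv².
Energy conservation from release (height h) to the top (height 2r): Mgh = Mg(2r) + M·gr.
Thus h_min = 2r + (1+k)r/2 = r(2 + 2/2) = 0.85 × 3 ≈ 2.55 m.

h_min ≈ 2.55 m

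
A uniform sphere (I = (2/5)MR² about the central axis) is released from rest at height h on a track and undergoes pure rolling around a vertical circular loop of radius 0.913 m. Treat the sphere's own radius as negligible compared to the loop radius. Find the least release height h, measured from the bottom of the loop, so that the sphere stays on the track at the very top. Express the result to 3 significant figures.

For this body I = (2/5)MR², i.e. k = I/(MR²) = 0.4.
At the top of the loop, the minimum-contact condition is Mg = Mv_top²/r, so v_top² = gr.
With ω = v/R, the kinetic energy at speed v is ½(1+k)Mv² = (7/10)Mv².
Energy conservation from release (height h) to the top (height 2r): Mgh = Mg(2r) + (7/10)M·gr.
Thus h_min = 2r + (1+k)r/2 = r(2 + 1.4/2) = 0.913 × 2.7 ≈ 2.47 m.

h_min ≈ 2.47 m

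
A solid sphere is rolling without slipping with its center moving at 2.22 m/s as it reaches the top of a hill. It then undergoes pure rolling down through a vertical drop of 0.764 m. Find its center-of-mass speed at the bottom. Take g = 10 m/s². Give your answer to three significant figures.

Here I = (2/5)MR², so the shape factor k = I/(MR²) = 0.4.
Since it rolls without slipping, ω = v/R and KE = ½Mv² + ½Iω² = ½(1+k)Mv² = (7/10)Mv².
Conserving energy between top and bottom: (7/10)Mv² = (7/10)Mv₀² + Mgh, hence v² = v₀² + 2gh/(1+k).
v = √(2.22² + 2×10×0.764/1.4) = √15.84 ≈ 3.98 m/s.

v ≈ 3.98 m/s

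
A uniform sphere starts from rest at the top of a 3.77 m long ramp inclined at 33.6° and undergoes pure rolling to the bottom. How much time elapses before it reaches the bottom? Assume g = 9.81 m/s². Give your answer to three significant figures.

t ≈ 1.39 s

Here I = (2/5)MR², so the shape factor k = I/(MR²) = 0.4.
Along the incline Mg sinθ − f = Ma, and torque about the center fR = Iα = kMR²(a/R) gives f = kMa.
Hence a = g sinθ/(1+k) = 9.81×sin33.6°/1.4 = 3.878 m/s².
With constant a from rest, t = √(2L/a) = √(2·3.77/3.878) ≈ 1.39 s.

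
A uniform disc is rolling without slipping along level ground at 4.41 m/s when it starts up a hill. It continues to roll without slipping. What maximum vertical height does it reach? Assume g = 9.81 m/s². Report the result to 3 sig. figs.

The moment of inertia is (1/2)MR², giving k ≡ I/(MR²) = 0.5.
Pure rolling means v = ωR; then KE = ½Mv² + ½I(v/R)² = ½(1+k)Mv² = (3/4)Mv².
At the top the kinetic energy is zero, so (3/4)Mv₀² = Mgh.
Thus h = (1+k)v₀²/(2g) = 1.5 × 4.41² / (2 × 9.81) ≈ 1.49 m.

h ≈ 1.49 m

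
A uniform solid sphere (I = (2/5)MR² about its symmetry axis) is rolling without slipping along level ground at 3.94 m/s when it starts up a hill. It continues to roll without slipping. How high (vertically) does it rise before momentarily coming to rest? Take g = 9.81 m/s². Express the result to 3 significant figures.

h ≈ 1.11 m

The moment of inertia is (2/5)MR², giving k ≡ I/(MR²) = 0.4.
The rolling condition ω = v/R makes the rotational term ½I(v/R)² = ½kMv², so KE_total = ½(1+k)Mv² = (7/10)Mv².
At the top the kinetic energy is zero, so (7/10)Mv₀² = Mgh.
Thus h = (1+k)v₀²/(2g) = 1.4 × 3.94² / (2 × 9.81) ≈ 1.11 m.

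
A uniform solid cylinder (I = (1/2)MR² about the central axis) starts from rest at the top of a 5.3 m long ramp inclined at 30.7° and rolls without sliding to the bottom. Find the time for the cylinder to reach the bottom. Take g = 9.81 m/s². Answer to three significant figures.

t ≈ 1.78 s

With I = (1/2)MR², the ratio k = I/(MR²) is 0.5.
Translational: Mg sinθ − f = Ma. Rotational about the CM: fR = Iα = kMRa, so f = kMa.
Hence a = g sinθ/(1+k) = 9.81×sin30.7°/1.5 = 3.339 m/s².
With constant a from rest, t = √(2L/a) = √(2·5.3/3.339) ≈ 1.78 s.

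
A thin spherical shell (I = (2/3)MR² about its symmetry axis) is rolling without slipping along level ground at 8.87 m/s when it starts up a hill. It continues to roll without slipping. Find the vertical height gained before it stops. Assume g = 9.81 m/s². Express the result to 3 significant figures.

With I = (2/3)MR², the ratio k = I/(MR²) is 2/3.
Rolling without slipping gives ω = v/R, so the total kinetic energy is ½Mv² + ½Iω² = ½(1+k)Mv² = (5/6)Mv².
All of this converts to potential energy at the highest point: (5/6)Mv₀² = Mgh.
Thus h = (1+k)v₀²/(2g) = 1.667 × 8.87² / (2 × 9.81) ≈ 6.68 m.

h ≈ 6.68 m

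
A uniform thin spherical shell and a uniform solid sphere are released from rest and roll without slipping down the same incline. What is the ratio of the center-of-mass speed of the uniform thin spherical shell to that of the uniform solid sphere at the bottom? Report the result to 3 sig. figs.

Each satisfies Mgh = ½(1+k)Mv² with k = I/(MR²), so v ∝ 1/√(1+k).
For the uniform thin spherical shell k = 2/3; for the uniform solid sphere k = 0.4.
v₁/v₂ = √((1+k₂)/(1+k₁)) = √(1.4/1.667) ≈ 0.917.

v_ratio ≈ 0.917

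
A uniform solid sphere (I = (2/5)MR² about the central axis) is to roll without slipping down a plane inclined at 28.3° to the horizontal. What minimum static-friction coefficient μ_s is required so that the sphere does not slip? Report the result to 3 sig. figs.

μ_min ≈ 0.154

With I = (2/5)MR², the ratio k = I/(MR²) is 0.4.
Along the incline Mg sinθ − f = Ma, and torque about the center fR = Iα = kMR²(a/R) gives f = kMa.
These give a = g sinθ/(1+k) and the required friction f = kMg sinθ/(1+k).
With N = Mg cosθ, the no-slip condition f ≤ μN gives μ_min = f/N = k tanθ/(1+k).
μ_min = 0.4 × tan28.3° / 1.4 ≈ 0.154.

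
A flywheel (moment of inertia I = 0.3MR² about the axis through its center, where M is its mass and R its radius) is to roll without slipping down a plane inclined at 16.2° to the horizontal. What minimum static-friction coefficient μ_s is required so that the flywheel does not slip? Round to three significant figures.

With I = 0.3MR², the ratio k = I/(MR²) is 0.3.
Newton's second law down the slope: Mg sinθ − f = Ma. The torque equation fR = Iα (with α = a/R) gives f = kMa.
These give a = g sinθ/(1+k) and the required friction f = kMg sinθ/(1+k).
The normal force is N = Mg cosθ, so μ_min = f/N = k tanθ/(1+k).
μ_min = 0.3 × tan16.2° / 1.3 ≈ 0.0670.

μ_min ≈ 0.0670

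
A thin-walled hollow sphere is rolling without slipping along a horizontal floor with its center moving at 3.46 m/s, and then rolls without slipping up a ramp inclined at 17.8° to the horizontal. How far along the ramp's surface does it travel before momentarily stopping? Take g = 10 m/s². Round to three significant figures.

With I = (2/3)MR², the ratio k = I/(MR²) is 2/3.
The rolling condition ω = v/R makes the rotational term ½I(v/R)² = ½kMv², so KE_total = ½(1+k)Mv² = (5/6)Mv².
Setting this equal to Mgh gives the vertical rise h = (1+k)v₀²/(2g) = 1.667×3.46²/(2×10) = 0.9976 m.
Along the incline, d = h/sinθ = 0.9976/sin17.8° ≈ 3.26 m.

d ≈ 3.26 m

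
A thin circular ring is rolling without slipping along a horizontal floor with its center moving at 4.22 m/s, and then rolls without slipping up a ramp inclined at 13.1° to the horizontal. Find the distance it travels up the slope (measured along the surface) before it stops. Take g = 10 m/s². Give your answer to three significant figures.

For this body I = MR², i.e. k = I/(MR²) = 1.
Since it rolls without slipping, ω = v/R and KE = ½Mv² + ½Iω² = ½(1+k)Mv² = Mv².
Setting this equal to Mgh gives the vertical rise h = (1+k)v₀²/(2g) = 2×4.22²/(2×10) = 1.781 m.
The distance along the slope is d = h/sinθ = 1.781/sin13.1° ≈ 7.86 m.

d ≈ 7.86 m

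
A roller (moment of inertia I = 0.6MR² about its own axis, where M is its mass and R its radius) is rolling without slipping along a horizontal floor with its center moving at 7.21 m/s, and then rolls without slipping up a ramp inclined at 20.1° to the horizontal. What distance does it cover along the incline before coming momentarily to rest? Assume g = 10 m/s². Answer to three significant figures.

The moment of inertia is 0.6MR², giving k ≡ I/(MR²) = 0.6.
Pure rolling means v = ωR; then KE = ½Mv² + ½I(v/R)² = ½(1+k)Mv² = (4/5)Mv².
Setting this equal to Mgh gives the vertical rise h = (1+k)v₀²/(2g) = 1.6×7.21²/(2×10) = 4.159 m.
Along the incline, d = h/sinθ = 4.159/sin20.1° ≈ 12.1 m.

d ≈ 12.1 m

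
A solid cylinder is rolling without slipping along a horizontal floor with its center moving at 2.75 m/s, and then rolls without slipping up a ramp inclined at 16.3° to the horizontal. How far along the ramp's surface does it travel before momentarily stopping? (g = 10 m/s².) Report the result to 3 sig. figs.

For this body I = (1/2)MR², i.e. k = I/(MR²) = 0.5.
Rolling without slipping gives ω = v/R, so the total kinetic energy is ½Mv² + ½Iω² = ½(1+k)Mv² = (3/4)Mv².
Setting this equal to Mgh gives the vertical rise h = (1+k)v₀²/(2g) = 1.5×2.75²/(2×10) = 0.5672 m.
Along the incline, d = h/sinθ = 0.5672/sin16.3° ≈ 2.02 m.

d ≈ 2.02 m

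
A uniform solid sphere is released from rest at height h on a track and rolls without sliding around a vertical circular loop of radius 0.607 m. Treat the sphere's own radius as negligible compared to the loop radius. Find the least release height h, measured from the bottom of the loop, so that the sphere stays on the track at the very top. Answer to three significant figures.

Here I = (2/5)MR², so the shape factor k = I/(MR²) = 0.4.
At the top, contact is just lost when gravity alone supplies the centripetal force: Mg = Mv_top²/r, i.e. v_top² = gr.
With ω = v/R, the kinetic energy at speed v is ½(1+k)Mv² = (7/10)Mv².
Energy conservation from release (height h) to the top (height 2r): Mgh = Mg(2r) + (7/10)M·gr.
Thus h_min = 2r + (1+k)r/2 = r(2 + 1.4/2) = 0.607 × 2.7 ≈ 1.64 m.

h_min ≈ 1.64 m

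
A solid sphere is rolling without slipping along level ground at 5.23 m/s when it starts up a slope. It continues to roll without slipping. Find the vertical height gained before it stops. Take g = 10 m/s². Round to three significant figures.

h ≈ 1.91 m

The moment of inertia is (2/5)MR², giving k ≡ I/(MR²) = 0.4.
Pure rolling means v = ωR; then KE = ½Mv² + ½I(v/R)² = ½(1+k)Mv² = (7/10)Mv².
At the top the kinetic energy is zero, so (7/10)Mv₀² = Mgh.
Thus h = (1+k)v₀²/(2g) = 1.4 × 5.23² / (2 × 10) ≈ 1.91 m.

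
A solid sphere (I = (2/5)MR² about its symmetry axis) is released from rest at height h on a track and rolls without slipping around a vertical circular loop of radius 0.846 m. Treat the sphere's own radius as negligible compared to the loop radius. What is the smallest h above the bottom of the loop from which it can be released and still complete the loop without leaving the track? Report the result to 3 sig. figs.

h_min ≈ 2.28 m

The moment of inertia is (2/5)MR², giving k ≡ I/(MR²) = 0.4.
At the top, contact is just lost when gravity alone supplies the centripetal force: Mg = Mv_top²/r, i.e. v_top² = gr.
With ω = v/R, the kinetic energy at speed v is ½(1+k)Mv² = (7/10)Mv².
Energy conservation from release (height h) to the top (height 2r): Mgh = Mg(2r) + (7/10)M·gr.
Thus h_min = 2r + (1+k)r/2 = r(2 + 1.4/2) = 0.846 × 2.7 ≈ 2.28 m.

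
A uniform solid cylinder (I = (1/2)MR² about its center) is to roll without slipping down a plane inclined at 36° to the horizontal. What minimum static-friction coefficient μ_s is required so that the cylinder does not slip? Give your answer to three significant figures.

μ_min ≈ 0.242

With I = (1/2)MR², the ratio k = I/(MR²) is 0.5.
Translational: Mg sinθ − f = Ma. Rotational about the CM: fR = Iα = kMRa, so f = kMa.
These give a = g sinθ/(1+k) and the required friction f = kMg sinθ/(1+k).
The normal force is N = Mg cosθ, so μ_min = f/N = k tanθ/(1+k).
μ_min = 0.5 × tan36° / 1.5 ≈ 0.242.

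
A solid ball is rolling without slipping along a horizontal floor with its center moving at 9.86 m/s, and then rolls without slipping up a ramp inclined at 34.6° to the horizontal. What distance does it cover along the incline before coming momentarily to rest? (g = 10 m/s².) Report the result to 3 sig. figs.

d ≈ 12.0 m

The moment of inertia is (2/5)MR², giving k ≡ I/(MR²) = 0.4.
Rolling without slipping gives ω = v/R, so the total kinetic energy is ½Mv² + ½Iω² = ½(1+k)Mv² = (7/10)Mv².
Setting this equal to Mgh gives the vertical rise h = (1+k)v₀²/(2g) = 1.4×9.86²/(2×10) = 6.805 m.
The distance along the slope is d = h/sinθ = 6.805/sin34.6° ≈ 12.0 m.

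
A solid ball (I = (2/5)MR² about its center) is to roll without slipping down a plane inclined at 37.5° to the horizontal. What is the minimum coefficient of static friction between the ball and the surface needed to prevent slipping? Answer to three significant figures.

μ_min ≈ 0.219

Here I = (2/5)MR², so the shape factor k = I/(MR²) = 0.4.
Along the incline Mg sinθ − f = Ma, and torque about the center fR = Iα = kMR²(a/R) gives f = kMa.
These give a = g sinθ/(1+k) and the required friction f = kMg sinθ/(1+k).
The normal force is N = Mg cosθ, so μ_min = f/N = k tanθ/(1+k).
μ_min = 0.4 × tan37.5° / 1.4 ≈ 0.219.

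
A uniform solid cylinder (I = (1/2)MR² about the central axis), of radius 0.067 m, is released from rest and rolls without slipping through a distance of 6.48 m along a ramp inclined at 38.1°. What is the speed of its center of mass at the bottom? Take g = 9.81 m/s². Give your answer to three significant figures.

The moment of inertia is (1/2)MR², giving k ≡ I/(MR²) = 0.5.
Rolling without slipping gives ω = v/R, so the total kinetic energy is ½Mv² + ½Iω² = ½(1+k)Mv² = (3/4)Mv².
The vertical drop is h = L sinθ = 6.48 × sin38.1° = 3.998 m.
Energy conservation: Mgh = (3/4)Mv², so v = √(2gh/(1+k)) = √(2 × 9.81 × 3.998 / 1.5) ≈ 7.23 m/s.

v ≈ 7.23 m/s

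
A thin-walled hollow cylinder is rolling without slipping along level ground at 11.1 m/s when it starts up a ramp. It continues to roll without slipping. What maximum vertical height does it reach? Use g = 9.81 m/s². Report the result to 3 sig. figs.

h ≈ 12.6 m

Here I = MR², so the shape factor k = I/(MR²) = 1.
Pure rolling means v = ωR; then KE = ½Mv² + ½I(v/R)² = ½(1+k)Mv² = Mv².
All of this converts to potential energy at the highest point: Mv₀² = Mgh.
Thus h = (1+k)v₀²/(2g) = 2 × 11.1² / (2 × 9.81) ≈ 12.6 m.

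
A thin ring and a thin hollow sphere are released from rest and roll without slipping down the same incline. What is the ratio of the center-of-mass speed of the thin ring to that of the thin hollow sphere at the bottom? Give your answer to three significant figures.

Each satisfies Mgh = ½(1+k)Mv² with k = I/(MR²), so v ∝ 1/√(1+k).
For the thin ring k = 1; for the thin hollow sphere k = 2/3.
v₁/v₂ = √((1+k₂)/(1+k₁)) = √(1.667/2) ≈ 0.913.

v_ratio ≈ 0.913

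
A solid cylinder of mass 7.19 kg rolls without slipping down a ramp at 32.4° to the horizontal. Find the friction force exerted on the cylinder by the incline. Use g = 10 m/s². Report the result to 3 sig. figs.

f ≈ 12.8 N

Here I = (1/2)MR², so the shape factor k = I/(MR²) = 0.5.
Newton's second law down the slope: Mg sinθ − f = Ma. The torque equation fR = Iα (with α = a/R) gives f = kMa.
Combining, a = g sinθ/(1+k) and f = kMa = kMg sinθ/(1+k).
f = 0.5 × 7.19 × 10 × sin32.4° / 1.5 ≈ 12.8 N.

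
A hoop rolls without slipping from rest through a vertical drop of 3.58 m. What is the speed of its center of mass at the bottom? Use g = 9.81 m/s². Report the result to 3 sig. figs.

v ≈ 5.93 m/s

With I = MR², the ratio k = I/(MR²) is 1.
Rolling without slipping gives ω = v/R, so the total kinetic energy is ½Mv² + ½Iω² = ½(1+k)Mv² = Mv².
Setting Mgh = Mv² gives v = √(2gh/(1+k)) = √(2·9.81·3.58/2) ≈ 5.93 m/s.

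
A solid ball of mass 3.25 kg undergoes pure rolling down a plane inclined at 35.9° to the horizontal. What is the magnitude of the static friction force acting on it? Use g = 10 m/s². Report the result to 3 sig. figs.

Here I = (2/5)MR², so the shape factor k = I/(MR²) = 0.4.
Along the incline Mg sinθ − f = Ma, and torque about the center fR = Iα = kMR²(a/R) gives f = kMa.
Combining, a = g sinθ/(1+k) and f = kMa = kMg sinθ/(1+k).
f = 0.4 × 3.25 × 10 × sin35.9° / 1.4 ≈ 5.44 N.

f ≈ 5.44 N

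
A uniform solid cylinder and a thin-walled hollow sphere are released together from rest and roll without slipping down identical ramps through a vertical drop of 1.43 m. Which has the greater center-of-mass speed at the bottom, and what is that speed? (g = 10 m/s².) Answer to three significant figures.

For rolling without slipping, Mgh = ½(1+k)Mv² where k = I/(MR²), so v = √(2gh/(1+k)).
Uniform solid cylinder: k = 0.5, giving v = √(2×10×1.43/1.5) = 4.367 m/s.
Thin-walled hollow sphere: k = 2/3, giving v = √(2×10×1.43/1.667) = 4.142 m/s.
The smaller k wins: the uniform solid cylinder, at ≈ 4.37 m/s.

the uniform solid cylinder, at v ≈ 4.37 m/s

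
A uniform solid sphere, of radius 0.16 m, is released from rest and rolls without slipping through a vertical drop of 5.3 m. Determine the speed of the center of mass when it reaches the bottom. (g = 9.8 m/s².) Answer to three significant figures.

Here I = (2/5)MR², so the shape factor k = I/(MR²) = 0.4.
Rolling without slipping gives ω = v/R, so the total kinetic energy is ½Mv² + ½Iω² = ½(1+k)Mv² = (7/10)Mv².
Energy conservation: Mgh = (7/10)Mv², so v = √(2gh/(1+k)) = √(2 × 9.8 × 5.3 / 1.4) ≈ 8.61 m/s.

v ≈ 8.61 m/s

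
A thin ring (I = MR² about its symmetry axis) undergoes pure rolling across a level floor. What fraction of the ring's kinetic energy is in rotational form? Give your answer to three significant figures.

Here I = MR², so the shape factor k = I/(MR²) = 1.
Since ω = v/R, the translational part is ½Mv² and the rotational part is ½I(v/R)² = ½kMv²; the total is ½(1+k)Mv².
The rotational fraction is therefore k/(1+k) = 1/2 ≈ 0.500.

fraction ≈ 0.500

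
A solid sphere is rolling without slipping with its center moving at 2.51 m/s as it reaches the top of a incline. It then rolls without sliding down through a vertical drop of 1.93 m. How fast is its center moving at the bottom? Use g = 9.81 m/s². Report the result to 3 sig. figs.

With I = (2/5)MR², the ratio k = I/(MR²) is 0.4.
Rolling without slipping gives ω = v/R, so the total kinetic energy is ½Mv² + ½Iω² = ½(1+k)Mv² = (7/10)Mv².
Conserving energy between top and bottom: (7/10)Mv² = (7/10)Mv₀² + Mgh, hence v² = v₀² + 2gh/(1+k).
v = √(2.51² + 2×9.81×1.93/1.4) = √33.35 ≈ 5.77 m/s.

v ≈ 5.77 m/s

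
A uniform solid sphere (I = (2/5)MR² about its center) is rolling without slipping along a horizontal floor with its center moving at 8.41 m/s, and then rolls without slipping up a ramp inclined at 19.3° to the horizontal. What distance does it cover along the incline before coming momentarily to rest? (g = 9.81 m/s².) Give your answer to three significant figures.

Here I = (2/5)MR², so the shape factor k = I/(MR²) = 0.4.
Rolling without slipping gives ω = v/R, so the total kinetic energy is ½Mv² + ½Iω² = ½(1+k)Mv² = (7/10)Mv².
Setting this equal to Mgh gives the vertical rise h = (1+k)v₀²/(2g) = 1.4×8.41²/(2×9.81) = 5.047 m.
Along the incline, d = h/sinθ = 5.047/sin19.3° ≈ 15.3 m.

d ≈ 15.3 m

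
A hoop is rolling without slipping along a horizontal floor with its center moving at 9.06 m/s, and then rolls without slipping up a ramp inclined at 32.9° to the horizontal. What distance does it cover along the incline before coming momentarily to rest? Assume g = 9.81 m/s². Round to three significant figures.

The moment of inertia is MR², giving k ≡ I/(MR²) = 1.
Rolling without slipping gives ω = v/R, so the total kinetic energy is ½Mv² + ½Iω² = ½(1+k)Mv² = Mv².
Setting this equal to Mgh gives the vertical rise h = (1+k)v₀²/(2g) = 2×9.06²/(2×9.81) = 8.367 m.
Along the incline, d = h/sinθ = 8.367/sin32.9° ≈ 15.4 m.

d ≈ 15.4 m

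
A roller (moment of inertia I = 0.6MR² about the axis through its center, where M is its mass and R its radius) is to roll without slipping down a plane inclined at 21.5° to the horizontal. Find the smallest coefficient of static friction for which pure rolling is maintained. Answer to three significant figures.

μ_min ≈ 0.148

For this body I = 0.6MR², i.e. k = I/(MR²) = 0.6.
Translational: Mg sinθ − f = Ma. Rotational about the CM: fR = Iα = kMRa, so f = kMa.
These give a = g sinθ/(1+k) and the required friction f = kMg sinθ/(1+k).
The normal force is N = Mg cosθ, so μ_min = f/N = k tanθ/(1+k).
μ_min = 0.6 × tan21.5° / 1.6 ≈ 0.148.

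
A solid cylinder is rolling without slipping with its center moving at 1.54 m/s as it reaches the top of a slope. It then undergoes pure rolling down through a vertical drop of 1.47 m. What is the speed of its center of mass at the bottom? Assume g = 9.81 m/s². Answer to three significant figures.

Here I = (1/2)MR², so the shape factor k = I/(MR²) = 0.5.
Rolling without slipping gives ω = v/R, so the total kinetic energy is ½Mv² + ½Iω² = ½(1+k)Mv² = (3/4)Mv².
Conserving energy between top and bottom: (3/4)Mv² = (3/4)Mv₀² + Mgh, hence v² = v₀² + 2gh/(1+k).
v = √(1.54² + 2×9.81×1.47/1.5) = √21.6 ≈ 4.65 m/s.

v ≈ 4.65 m/s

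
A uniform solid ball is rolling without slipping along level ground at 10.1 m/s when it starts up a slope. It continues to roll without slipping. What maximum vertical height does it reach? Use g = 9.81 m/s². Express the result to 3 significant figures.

For this body I = (2/5)MR², i.e. k = I/(MR²) = 0.4.
Pure rolling means v = ωR; then KE = ½Mv² + ½I(v/R)² = ½(1+k)Mv² = (7/10)Mv².
All of this converts to potential energy at the highest point: (7/10)Mv₀² = Mgh.
Thus h = (1+k)v₀²/(2g) = 1.4 × 10.1² / (2 × 9.81) ≈ 7.28 m.

h ≈ 7.28 m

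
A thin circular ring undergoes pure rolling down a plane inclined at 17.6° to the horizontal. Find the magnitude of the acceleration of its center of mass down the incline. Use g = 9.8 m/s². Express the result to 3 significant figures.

With I = MR², the ratio k = I/(MR²) is 1.
Along the incline Mg sinθ − f = Ma, and torque about the center fR = Iα = kMR²(a/R) gives f = kMa.
Eliminating f: Mg sinθ = (1+k)Ma, so a = g sinθ/(1+k) = 9.8 × sin17.6° / 2 ≈ 1.48 m/s².

a ≈ 1.48 m/s²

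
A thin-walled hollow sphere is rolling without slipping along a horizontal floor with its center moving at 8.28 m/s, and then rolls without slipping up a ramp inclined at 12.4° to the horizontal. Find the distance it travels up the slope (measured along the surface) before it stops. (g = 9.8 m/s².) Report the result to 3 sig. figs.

d ≈ 27.1 m

With I = (2/3)MR², the ratio k = I/(MR²) is 2/3.
Rolling without slipping gives ω = v/R, so the total kinetic energy is ½Mv² + ½Iω² = ½(1+k)Mv² = (5/6)Mv².
Setting this equal to Mgh gives the vertical rise h = (1+k)v₀²/(2g) = 1.667×8.28²/(2×9.8) = 5.83 m.
The distance along the slope is d = h/sinθ = 5.83/sin12.4° ≈ 27.1 m.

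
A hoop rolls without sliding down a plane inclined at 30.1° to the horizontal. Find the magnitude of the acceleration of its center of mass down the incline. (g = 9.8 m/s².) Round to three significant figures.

For this body I = MR², i.e. k = I/(MR²) = 1.
Along the incline Mg sinθ − f = Ma, and torque about the center fR = Iα = kMR²(a/R) gives f = kMa.
Eliminating f: Mg sinθ = (1+k)Ma, so a = g sinθ/(1+k) = 9.8 × sin30.1° / 2 ≈ 2.46 m/s².

a ≈ 2.46 m/s²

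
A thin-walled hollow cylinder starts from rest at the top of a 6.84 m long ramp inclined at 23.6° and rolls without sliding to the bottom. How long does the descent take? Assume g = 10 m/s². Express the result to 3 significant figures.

t ≈ 2.61 s

With I = MR², the ratio k = I/(MR²) is 1.
Along the incline Mg sinθ − f = Ma, and torque about the center fR = Iα = kMR²(a/R) gives f = kMa.
Hence a = g sinθ/(1+k) = 10×sin23.6°/2 = 2.002 m/s².
With constant a from rest, t = √(2L/a) = √(2·6.84/2.002) ≈ 2.61 s.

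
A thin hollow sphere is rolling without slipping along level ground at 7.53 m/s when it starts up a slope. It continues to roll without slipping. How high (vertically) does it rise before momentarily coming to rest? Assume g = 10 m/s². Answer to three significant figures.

For this body I = (2/3)MR², i.e. k = I/(MR²) = 2/3.
The rolling condition ω = v/R makes the rotational term ½I(v/R)² = ½kMv², so KE_total = ½(1+k)Mv² = (5/6)Mv².
All of this converts to potential energy at the highest point: (5/6)Mv₀² = Mgh.
Thus h = (1+k)v₀²/(2g) = 1.667 × 7.53² / (2 × 10) ≈ 4.73 m.

h ≈ 4.73 m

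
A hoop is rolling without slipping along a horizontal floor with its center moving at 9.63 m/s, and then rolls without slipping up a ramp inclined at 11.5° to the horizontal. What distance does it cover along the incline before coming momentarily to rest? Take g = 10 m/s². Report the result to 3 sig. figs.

d ≈ 46.5 m

Here I = MR², so the shape factor k = I/(MR²) = 1.
Since it rolls without slipping, ω = v/R and KE = ½Mv² + ½Iω² = ½(1+k)Mv² = Mv².
Setting this equal to Mgh gives the vertical rise h = (1+k)v₀²/(2g) = 2×9.63²/(2×10) = 9.274 m.
Along the incline, d = h/sinθ = 9.274/sin11.5° ≈ 46.5 m.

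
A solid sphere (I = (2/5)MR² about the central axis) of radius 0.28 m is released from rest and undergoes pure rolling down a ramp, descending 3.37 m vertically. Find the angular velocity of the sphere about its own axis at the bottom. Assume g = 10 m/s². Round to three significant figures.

ω ≈ 24.8 rad/s

For this body I = (2/5)MR², i.e. k = I/(MR²) = 0.4.
Rolling without slipping gives ω = v/R, so the total kinetic energy is ½Mv² + ½Iω² = ½(1+k)Mv² = (7/10)Mv².
Energy conservation Mgh = ½(1+k)Mv² gives v = √(2gh/(1+k)) = √(2 × 10 × 3.37 / 1.4) = 6.939 m/s.
The angular speed follows from ω = v/R = 6.939/0.28 ≈ 24.8 rad/s.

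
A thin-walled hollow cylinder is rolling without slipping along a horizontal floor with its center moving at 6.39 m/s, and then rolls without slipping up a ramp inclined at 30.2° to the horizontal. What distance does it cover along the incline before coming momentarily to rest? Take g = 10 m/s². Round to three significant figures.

d ≈ 8.12 m

With I = MR², the ratio k = I/(MR²) is 1.
Since it rolls without slipping, ω = v/R and KE = ½Mv² + ½Iω² = ½(1+k)Mv² = Mv².
Setting this equal to Mgh gives the vertical rise h = (1+k)v₀²/(2g) = 2×6.39²/(2×10) = 4.083 m.
The distance along the slope is d = h/sinθ = 4.083/sin30.2° ≈ 8.12 m.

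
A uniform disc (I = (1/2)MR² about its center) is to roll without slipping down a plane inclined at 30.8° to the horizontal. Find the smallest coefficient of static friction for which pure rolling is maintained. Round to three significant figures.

μ_min ≈ 0.199

Here I = (1/2)MR², so the shape factor k = I/(MR²) = 0.5.
Newton's second law down the slope: Mg sinθ − f = Ma. The torque equation fR = Iα (with α = a/R) gives f = kMa.
These give a = g sinθ/(1+k) and the required friction f = kMg sinθ/(1+k).
The normal force is N = Mg cosθ, so μ_min = f/N = k tanθ/(1+k).
μ_min = 0.5 × tan30.8° / 1.5 ≈ 0.199.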